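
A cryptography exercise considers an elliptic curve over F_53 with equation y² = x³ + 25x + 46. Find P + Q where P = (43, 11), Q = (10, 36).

(43, 11) + (10, 36). λ = (36 - 11)/(10 - 43) ≡ 25/20 mod 53. 20⁻¹ ≡ 8 (mod 53), so λ ≡ 41.
  x = λ² - 43 - 10 = 1681 - 53 ≡ 38; y = λ·(43 - 38) - 11 ≡ 35. → (38, 35)

(38, 35)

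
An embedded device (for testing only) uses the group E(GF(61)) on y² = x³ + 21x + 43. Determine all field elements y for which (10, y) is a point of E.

x³ + 21x + 43 = 1253 ≡ 33 (mod 61).
33 is a non-residue mod 61; no y exists.

none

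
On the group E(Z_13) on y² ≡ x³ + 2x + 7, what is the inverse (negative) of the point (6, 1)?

-(6, 1) = (6, -1 mod 13) = (6, 12).

(6, 12)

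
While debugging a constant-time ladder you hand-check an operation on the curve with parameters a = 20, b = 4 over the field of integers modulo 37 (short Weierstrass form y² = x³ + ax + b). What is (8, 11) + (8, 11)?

(5, 28)

tangent at (8, 11): λ = (3·8² + 20)/(2·11) ≡ 27/22. 22⁻¹ ≡ 32 (mod 37) since 22·32 = 704 ≡ 1, so λ ≡ 27·32 ≡ 13.
  x = λ² - 8 - 8 = 169 - 16 ≡ 5; y = λ·(8 - 5) - 11 ≡ 28. → (5, 28)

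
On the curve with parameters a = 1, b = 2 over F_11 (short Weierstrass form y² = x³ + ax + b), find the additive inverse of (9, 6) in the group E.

-(9, 6) = (9, -6 mod 11) = (9, 5).

(9, 5)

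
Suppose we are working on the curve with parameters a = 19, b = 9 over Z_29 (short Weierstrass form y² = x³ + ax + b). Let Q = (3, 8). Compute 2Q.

(0, 26)

tangent at (3, 8): λ = (3·3² + 19)/(2·8) ≡ 17/16. 16⁻¹ ≡ 20 (mod 29) since 16·20 = 320 ≡ 1, so λ ≡ 17·20 ≡ 21.
  x = λ² - 3 - 3 = 441 - 6 ≡ 0; y = λ·(3 - 0) - 8 ≡ 26. → (0, 26)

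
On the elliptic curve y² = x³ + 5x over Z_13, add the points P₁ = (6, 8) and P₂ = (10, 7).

(6, 8) + (10, 7). λ = (7 - 8)/(10 - 6) ≡ 12/4 mod 13. 4⁻¹ ≡ 10 (mod 13) since 4·10 = 40 ≡ 1, so λ ≡ 3.
  x = λ² - 6 - 10 = 9 - 16 ≡ 6; y = λ·(6 - 6) - 8 ≡ 5. → (6, 5)

(6, 5)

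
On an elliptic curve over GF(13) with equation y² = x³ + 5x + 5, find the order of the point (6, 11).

2P: tangent at (6, 11): λ = (3·6² + 5)/(2·11) ≡ 9/9. 9⁻¹ ≡ 3 (mod 13), so λ ≡ 9·3 ≡ 1.
  x = λ² - 6 - 6 = 1 - 12 ≡ 2; y = λ·(6 - 2) - 11 ≡ 6. → (2, 6)
3P: (2, 6) + (6, 11). λ = (11 - 6)/(6 - 2) ≡ 5/4 mod 13. 4⁻¹ ≡ 10 (mod 13) since 4·10 = 40 ≡ 1, so λ ≡ 11.
  x = λ² - 2 - 6 = 121 - 8 ≡ 9; y = λ·(2 - 9) - 6 ≡ 8. → (9, 8)
4P: (9, 8) + (6, 11). λ = (11 - 8)/(6 - 9) ≡ 3/10 mod 13. 10⁻¹ ≡ 4 (mod 13) since 10·4 = 40 ≡ 1, so λ ≡ 12.
  x = λ² - 9 - 6 = 144 - 15 ≡ 12; y = λ·(9 - 12) - 8 ≡ 8. → (12, 8)
5P: (12, 8) + (6, 11). λ = (11 - 8)/(6 - 12) ≡ 3/7 mod 13. 7⁻¹ ≡ 2 (mod 13), so λ ≡ 6.
  x = λ² - 12 - 6 = 36 - 18 ≡ 5; y = λ·(12 - 5) - 8 ≡ 8. → (5, 8)
6P: (5, 8) + (6, 11). λ = (11 - 8)/(6 - 5) ≡ 3/1 mod 13. 1⁻¹ ≡ 1 (mod 13) since 1·1 = 1 ≡ 1, so λ ≡ 3.
  x = λ² - 5 - 6 = 9 - 11 ≡ 11; y = λ·(5 - 11) - 8 ≡ 0. → (11, 0)
7P: (11, 0) + (6, 11). λ = (11 - 0)/(6 - 11) ≡ 11/8 mod 13. 8⁻¹ ≡ 5 (mod 13) since 8·5 = 40 ≡ 1, so λ ≡ 3.
  x = λ² - 11 - 6 = 9 - 17 ≡ 5; y = λ·(11 - 5) - 0 ≡ 5. → (5, 5)
8P: (5, 5) + (6, 11). λ = (11 - 5)/(6 - 5) ≡ 6/1 mod 13. 1⁻¹ ≡ 1 (mod 13), so λ ≡ 6.
  x = λ² - 5 - 6 = 36 - 11 ≡ 12; y = λ·(5 - 12) - 5 ≡ 5. → (12, 5)
9P: (12, 5) + (6, 11). λ = (11 - 5)/(6 - 12) ≡ 6/7 mod 13. 7⁻¹ ≡ 2 (mod 13) since 7·2 = 14 ≡ 1, so λ ≡ 12.
  x = λ² - 12 - 6 = 144 - 18 ≡ 9; y = λ·(12 - 9) - 5 ≡ 5. → (9, 5)
10P: (9, 5) + (6, 11). λ = (11 - 5)/(6 - 9) ≡ 6/10 mod 13. 10⁻¹ ≡ 4 (mod 13), so λ ≡ 11.
  x = λ² - 9 - 6 = 121 - 15 ≡ 2; y = λ·(9 - 2) - 5 ≡ 7. → (2, 7)
11P: (2, 7) + (6, 11). λ = (11 - 7)/(6 - 2) ≡ 4/4 mod 13. 4⁻¹ ≡ 10 (mod 13), so λ ≡ 1.
  x = λ² - 2 - 6 = 1 - 8 ≡ 6; y = λ·(2 - 6) - 7 ≡ 2. → (6, 2)
12P: (6, 2) + (6, 11): same x and y₁ ≡ -y₂, so the sum is O.
12P = O, so the order is 12.

12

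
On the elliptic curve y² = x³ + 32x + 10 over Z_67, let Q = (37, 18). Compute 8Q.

Repeated addition: build up to 8Q.
2Q: tangent at (37, 18): λ = (3·37² + 32)/(2·18) ≡ 52/36. 36⁻¹ ≡ 54 (mod 67) since 36·54 = 1944 ≡ 1, so λ ≡ 52·54 ≡ 61.
  x = λ² - 37 - 37 = 3721 - 74 ≡ 29; y = λ·(37 - 29) - 18 ≡ 1. → (29, 1)
3Q: (29, 1) + (37, 18). λ = (18 - 1)/(37 - 29) ≡ 17/8 mod 67. 8⁻¹ ≡ 42 (mod 67), so λ ≡ 44.
  x = λ² - 29 - 37 = 1936 - 66 ≡ 61; y = λ·(29 - 61) - 1 ≡ 65. → (61, 65)
4Q: (61, 65) + (37, 18). λ = (18 - 65)/(37 - 61) ≡ 20/43 mod 67. 43⁻¹ ≡ 53 (mod 67), so λ ≡ 55.
  x = λ² - 61 - 37 = 3025 - 98 ≡ 46; y = λ·(61 - 46) - 65 ≡ 23. → (46, 23)
5Q: (46, 23) + (37, 18). λ = (18 - 23)/(37 - 46) ≡ 62/58 mod 67. 58⁻¹ ≡ 52 (mod 67), so λ ≡ 8.
  x = λ² - 46 - 37 = 64 - 83 ≡ 48; y = λ·(46 - 48) - 23 ≡ 28. → (48, 28)
6Q: (48, 28) + (37, 18). λ = (18 - 28)/(37 - 48) ≡ 57/56 mod 67. 56⁻¹ ≡ 6 (mod 67) since 56·6 = 336 ≡ 1, so λ ≡ 7.
  x = λ² - 48 - 37 = 49 - 85 ≡ 31; y = λ·(48 - 31) - 28 ≡ 24. → (31, 24)
7Q: (31, 24) + (37, 18). λ = (18 - 24)/(37 - 31) ≡ 61/6 mod 67. 6⁻¹ ≡ 56 (mod 67), so λ ≡ 66.
  x = λ² - 31 - 37 = 4356 - 68 ≡ 0; y = λ·(31 - 0) - 24 ≡ 12. → (0, 12)
8Q: (0, 12) + (37, 18). λ = (18 - 12)/(37 - 0) ≡ 6/37 mod 67. 37⁻¹ ≡ 29 (mod 67), so λ ≡ 40.
  x = λ² - 0 - 37 = 1600 - 37 ≡ 22; y = λ·(0 - 22) - 12 ≡ 46. → (22, 46)

(22, 46)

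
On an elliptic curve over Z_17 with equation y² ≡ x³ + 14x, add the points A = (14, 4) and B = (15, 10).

(7, 4)

(14, 4) + (15, 10). λ = (10 - 4)/(15 - 14) ≡ 6/1 mod 17. 1⁻¹ ≡ 1 (mod 17) since 1·1 = 1 ≡ 1, so λ ≡ 6.
  x = λ² - 14 - 15 = 36 - 29 ≡ 7; y = λ·(14 - 7) - 4 ≡ 4. → (7, 4)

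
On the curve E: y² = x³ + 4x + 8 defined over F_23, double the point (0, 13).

tangent at (0, 13): λ = (3·0² + 4)/(2·13) ≡ 4/3. 3⁻¹ ≡ 8 (mod 23), so λ ≡ 4·8 ≡ 9.
  x = λ² - 0 - 0 = 81 - 0 ≡ 12; y = λ·(0 - 12) - 13 ≡ 17. → (12, 17)

(12, 17)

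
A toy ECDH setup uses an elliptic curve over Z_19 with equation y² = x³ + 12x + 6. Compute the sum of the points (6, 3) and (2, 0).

(8, 5)

(6, 3) + (2, 0). λ = (0 - 3)/(2 - 6) ≡ 16/15 mod 19. 15⁻¹ ≡ 14 (mod 19) since 15·14 = 210 ≡ 1, so λ ≡ 15.
  x = λ² - 6 - 2 = 225 - 8 ≡ 8; y = λ·(6 - 8) - 3 ≡ 5. → (8, 5)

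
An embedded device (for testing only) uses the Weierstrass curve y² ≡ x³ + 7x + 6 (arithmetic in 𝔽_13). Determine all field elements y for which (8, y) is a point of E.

x³ + 7x + 6 = 574 ≡ 2 (mod 13).
2 is a non-residue mod 13; no y exists.

none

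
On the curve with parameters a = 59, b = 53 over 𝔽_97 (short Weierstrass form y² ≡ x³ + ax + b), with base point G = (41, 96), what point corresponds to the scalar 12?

Repeated addition: build up to 12G.
2G: tangent at (41, 96): λ = (3·41² + 59)/(2·96) ≡ 58/95. 95⁻¹ ≡ 48 (mod 97), so λ ≡ 58·48 ≡ 68.
  x = λ² - 41 - 41 = 4624 - 82 ≡ 80; y = λ·(41 - 80) - 96 ≡ 65. → (80, 65)
3G: (80, 65) + (41, 96). λ = (96 - 65)/(41 - 80) ≡ 31/58 mod 97. 58⁻¹ ≡ 92 (mod 97) since 58·92 = 5336 ≡ 1, so λ ≡ 39.
  x = λ² - 80 - 41 = 1521 - 121 ≡ 42; y = λ·(80 - 42) - 65 ≡ 59. → (42, 59)
4G: (42, 59) + (41, 96). λ = (96 - 59)/(41 - 42) ≡ 37/96 mod 97. 96⁻¹ ≡ 96 (mod 97) since 96·96 = 9216 ≡ 1, so λ ≡ 60.
  x = λ² - 42 - 41 = 3600 - 83 ≡ 25; y = λ·(42 - 25) - 59 ≡ 88. → (25, 88)
5G: (25, 88) + (41, 96). λ = (96 - 88)/(41 - 25) ≡ 8/16 mod 97. 16⁻¹ ≡ 91 (mod 97), so λ ≡ 49.
  x = λ² - 25 - 41 = 2401 - 66 ≡ 7; y = λ·(25 - 7) - 88 ≡ 18. → (7, 18)
6G: (7, 18) + (41, 96). λ = (96 - 18)/(41 - 7) ≡ 78/34 mod 97. 34⁻¹ ≡ 20 (mod 97) since 34·20 = 680 ≡ 1, so λ ≡ 8.
  x = λ² - 7 - 41 = 64 - 48 ≡ 16; y = λ·(7 - 16) - 18 ≡ 7. → (16, 7)
7G: (16, 7) + (41, 96). λ = (96 - 7)/(41 - 16) ≡ 89/25 mod 97. 25⁻¹ ≡ 66 (mod 97) since 25·66 = 1650 ≡ 1, so λ ≡ 54.
  x = λ² - 16 - 41 = 2916 - 57 ≡ 46; y = λ·(16 - 46) - 7 ≡ 22. → (46, 22)
8G: (46, 22) + (41, 96). λ = (96 - 22)/(41 - 46) ≡ 74/92 mod 97. 92⁻¹ ≡ 58 (mod 97) since 92·58 = 5336 ≡ 1, so λ ≡ 24.
  x = λ² - 46 - 41 = 576 - 87 ≡ 4; y = λ·(46 - 4) - 22 ≡ 16. → (4, 16)
9G: (4, 16) + (41, 96). λ = (96 - 16)/(41 - 4) ≡ 80/37 mod 97. 37⁻¹ ≡ 21 (mod 97), so λ ≡ 31.
  x = λ² - 4 - 41 = 961 - 45 ≡ 43; y = λ·(4 - 43) - 16 ≡ 36. → (43, 36)
10G: (43, 36) + (41, 96). λ = (96 - 36)/(41 - 43) ≡ 60/95 mod 97. 95⁻¹ ≡ 48 (mod 97) since 95·48 = 4560 ≡ 1, so λ ≡ 67.
  x = λ² - 43 - 41 = 4489 - 84 ≡ 40; y = λ·(43 - 40) - 36 ≡ 68. → (40, 68)
11G: (40, 68) + (41, 96). λ = (96 - 68)/(41 - 40) ≡ 28/1 mod 97. 1⁻¹ ≡ 1 (mod 97) since 1·1 = 1 ≡ 1, so λ ≡ 28.
  x = λ² - 40 - 41 = 784 - 81 ≡ 24; y = λ·(40 - 24) - 68 ≡ 89. → (24, 89)
12G: (24, 89) + (41, 96). λ = (96 - 89)/(41 - 24) ≡ 7/17 mod 97. 17⁻¹ ≡ 40 (mod 97), so λ ≡ 86.
  x = λ² - 24 - 41 = 7396 - 65 ≡ 56; y = λ·(24 - 56) - 89 ≡ 69. → (56, 69)

(56, 69)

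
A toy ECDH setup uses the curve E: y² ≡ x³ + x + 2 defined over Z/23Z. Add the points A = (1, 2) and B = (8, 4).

(0, 18)

(1, 2) + (8, 4). λ = (4 - 2)/(8 - 1) ≡ 2/7 mod 23. 7⁻¹ ≡ 10 (mod 23), so λ ≡ 20.
  x = λ² - 1 - 8 = 400 - 9 ≡ 0; y = λ·(1 - 0) - 2 ≡ 18. → (0, 18)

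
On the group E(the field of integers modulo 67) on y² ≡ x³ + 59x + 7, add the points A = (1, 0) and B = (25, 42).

(65, 22)

(1, 0) + (25, 42). λ = (42 - 0)/(25 - 1) ≡ 42/24 mod 67. 24⁻¹ ≡ 14 (mod 67) since 24·14 = 336 ≡ 1, so λ ≡ 52.
  x = λ² - 1 - 25 = 2704 - 26 ≡ 65; y = λ·(1 - 65) - 0 ≡ 22. → (65, 22)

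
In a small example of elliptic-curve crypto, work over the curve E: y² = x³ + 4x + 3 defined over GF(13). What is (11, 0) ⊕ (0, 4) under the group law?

(6, 10)

(11, 0) + (0, 4). λ = (4 - 0)/(0 - 11) ≡ 4/2 mod 13. 2⁻¹ ≡ 7 (mod 13), so λ ≡ 2.
  x = λ² - 11 - 0 = 4 - 11 ≡ 6; y = λ·(11 - 6) - 0 ≡ 10. → (6, 10)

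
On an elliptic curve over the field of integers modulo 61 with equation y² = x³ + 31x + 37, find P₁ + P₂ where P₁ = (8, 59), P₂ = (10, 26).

(8, 59) + (10, 26). λ = (26 - 59)/(10 - 8) ≡ 28/2 mod 61. 2⁻¹ ≡ 31 (mod 61) since 2·31 = 62 ≡ 1, so λ ≡ 14.
  x = λ² - 8 - 10 = 196 - 18 ≡ 56; y = λ·(8 - 56) - 59 ≡ 1. → (56, 1)

(56, 1)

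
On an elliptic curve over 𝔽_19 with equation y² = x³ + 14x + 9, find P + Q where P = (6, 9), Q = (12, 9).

(1, 10)

(6, 9) + (12, 9). λ = (9 - 9)/(12 - 6) ≡ 0/6 mod 19. 6⁻¹ ≡ 16 (mod 19) since 6·16 = 96 ≡ 1, so λ ≡ 0.
  x = λ² - 6 - 12 = 0 - 18 ≡ 1; y = λ·(6 - 1) - 9 ≡ 10. → (1, 10)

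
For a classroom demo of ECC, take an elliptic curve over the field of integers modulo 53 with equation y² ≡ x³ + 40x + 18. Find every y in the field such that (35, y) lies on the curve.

x³ + 40x + 18 = 44293 ≡ 38 (mod 53).
Square roots of 38 mod 53: 12 and 41 (since 12² = 144 ≡ 38).

12, 41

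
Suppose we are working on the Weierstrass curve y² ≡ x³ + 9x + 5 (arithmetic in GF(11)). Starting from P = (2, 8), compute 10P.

(9, 1)

Double-and-add on 10 = (1010)₂. Start with P = (2, 8) for the leading 1-bit.
double: tangent at (2, 8): λ = (3·2² + 9)/(2·8) ≡ 10/5. 5⁻¹ ≡ 9 (mod 11), so λ ≡ 10·9 ≡ 2.
  x = λ² - 2 - 2 = 4 - 4 ≡ 0; y = λ·(2 - 0) - 8 ≡ 7. → (0, 7)
double: tangent at (0, 7): λ = (3·0² + 9)/(2·7) ≡ 9/3. 3⁻¹ ≡ 4 (mod 11), so λ ≡ 9·4 ≡ 3.
  x = λ² - 0 - 0 = 9 - 0 ≡ 9; y = λ·(0 - 9) - 7 ≡ 10. → (9, 10)
add P: (9, 10) + (2, 8). λ = (8 - 10)/(2 - 9) ≡ 9/4 mod 11. 4⁻¹ ≡ 3 (mod 11) since 4·3 = 12 ≡ 1, so λ ≡ 5.
  x = λ² - 9 - 2 = 25 - 11 ≡ 3; y = λ·(9 - 3) - 10 ≡ 9. → (3, 9)
double: tangent at (3, 9): λ = (3·3² + 9)/(2·9) ≡ 3/7. 7⁻¹ ≡ 8 (mod 11), so λ ≡ 3·8 ≡ 2.
  x = λ² - 3 - 3 = 4 - 6 ≡ 9; y = λ·(3 - 9) - 9 ≡ 1. → (9, 1)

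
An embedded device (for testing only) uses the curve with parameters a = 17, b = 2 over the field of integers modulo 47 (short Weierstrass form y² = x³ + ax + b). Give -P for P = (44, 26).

(44, 21)

-(44, 26) = (44, -26 mod 47) = (44, 21).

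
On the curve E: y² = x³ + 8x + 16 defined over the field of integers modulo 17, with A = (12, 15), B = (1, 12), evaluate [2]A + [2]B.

First 2A:
Repeated addition: build up to 2A.
2A: tangent at (12, 15): λ = (3·12² + 8)/(2·15) ≡ 15/13. 13⁻¹ ≡ 4 (mod 17), so λ ≡ 15·4 ≡ 9.
  x = λ² - 12 - 12 = 81 - 24 ≡ 6; y = λ·(12 - 6) - 15 ≡ 5. → (6, 5)
2A = (6, 5).
Next 2B:
Repeated addition: build up to 2B.
2B: tangent at (1, 12): λ = (3·1² + 8)/(2·12) ≡ 11/7. 7⁻¹ ≡ 5 (mod 17), so λ ≡ 11·5 ≡ 4.
  x = λ² - 1 - 1 = 16 - 2 ≡ 14; y = λ·(1 - 14) - 12 ≡ 4. → (14, 4)
2B = (14, 4).
Finally 2A + 2B:
(6, 5) + (14, 4). λ = (4 - 5)/(14 - 6) ≡ 16/8 mod 17. 8⁻¹ ≡ 15 (mod 17) since 8·15 = 120 ≡ 1, so λ ≡ 2.
  x = λ² - 6 - 14 = 4 - 20 ≡ 1; y = λ·(6 - 1) - 5 ≡ 5. → (1, 5)

(1, 5)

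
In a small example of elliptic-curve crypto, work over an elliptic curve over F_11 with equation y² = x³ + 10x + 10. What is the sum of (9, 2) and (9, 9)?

The two points share x = 9 and their y-coordinates satisfy 2 + 9 ≡ 0 (mod 11), so they are inverses. Their sum is ∞.

O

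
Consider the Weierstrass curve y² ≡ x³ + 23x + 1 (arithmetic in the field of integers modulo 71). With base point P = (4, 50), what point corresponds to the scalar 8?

Repeated addition: build up to 8P.
2P: tangent at (4, 50): λ = (3·4² + 23)/(2·50) ≡ 0/29. 29⁻¹ ≡ 49 (mod 71) since 29·49 = 1421 ≡ 1, so λ ≡ 0·49 ≡ 0.
  x = λ² - 4 - 4 = 0 - 8 ≡ 63; y = λ·(4 - 63) - 50 ≡ 21. → (63, 21)
3P: (63, 21) + (4, 50). λ = (50 - 21)/(4 - 63) ≡ 29/12 mod 71. 12⁻¹ ≡ 6 (mod 71) since 12·6 = 72 ≡ 1, so λ ≡ 32.
  x = λ² - 63 - 4 = 1024 - 67 ≡ 34; y = λ·(63 - 34) - 21 ≡ 55. → (34, 55)
4P: (34, 55) + (4, 50). λ = (50 - 55)/(4 - 34) ≡ 66/41 mod 71. 41⁻¹ ≡ 26 (mod 71) since 41·26 = 1066 ≡ 1, so λ ≡ 12.
  x = λ² - 34 - 4 = 144 - 38 ≡ 35; y = λ·(34 - 35) - 55 ≡ 4. → (35, 4)
5P: (35, 4) + (4, 50). λ = (50 - 4)/(4 - 35) ≡ 46/40 mod 71. 40⁻¹ ≡ 16 (mod 71), so λ ≡ 26.
  x = λ² - 35 - 4 = 676 - 39 ≡ 69; y = λ·(35 - 69) - 4 ≡ 35. → (69, 35)
6P: (69, 35) + (4, 50). λ = (50 - 35)/(4 - 69) ≡ 15/6 mod 71. 6⁻¹ ≡ 12 (mod 71), so λ ≡ 38.
  x = λ² - 69 - 4 = 1444 - 73 ≡ 22; y = λ·(69 - 22) - 35 ≡ 47. → (22, 47)
7P: (22, 47) + (4, 50). λ = (50 - 47)/(4 - 22) ≡ 3/53 mod 71. 53⁻¹ ≡ 67 (mod 71), so λ ≡ 59.
  x = λ² - 22 - 4 = 3481 - 26 ≡ 47; y = λ·(22 - 47) - 47 ≡ 40. → (47, 40)
8P: (47, 40) + (4, 50). λ = (50 - 40)/(4 - 47) ≡ 10/28 mod 71. 28⁻¹ ≡ 33 (mod 71) since 28·33 = 924 ≡ 1, so λ ≡ 46.
  x = λ² - 47 - 4 = 2116 - 51 ≡ 6; y = λ·(47 - 6) - 40 ≡ 0. → (6, 0)

(6, 0)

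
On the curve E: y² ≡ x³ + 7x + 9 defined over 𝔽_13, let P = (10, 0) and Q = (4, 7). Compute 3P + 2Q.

(12, 12)

First 3P:
Repeated addition: build up to 3P.
2P: (10, 0) + (10, 0): same x and y₁ ≡ -y₂, so the sum is the point at infinity.
3P: the point at infinity + (10, 0) = (10, 0) (identity).
3P = (10, 0).
Next 2Q:
Repeated addition: build up to 2Q.
2Q: tangent at (4, 7): λ = (3·4² + 7)/(2·7) ≡ 3/1. 1⁻¹ ≡ 1 (mod 13), so λ ≡ 3·1 ≡ 3.
  x = λ² - 4 - 4 = 9 - 8 ≡ 1; y = λ·(4 - 1) - 7 ≡ 2. → (1, 2)
2Q = (1, 2).
Finally 3P + 2Q:
(10, 0) + (1, 2). λ = (2 - 0)/(1 - 10) ≡ 2/4 mod 13. 4⁻¹ ≡ 10 (mod 13), so λ ≡ 7.
  x = λ² - 10 - 1 = 49 - 11 ≡ 12; y = λ·(10 - 12) - 0 ≡ 12. → (12, 12)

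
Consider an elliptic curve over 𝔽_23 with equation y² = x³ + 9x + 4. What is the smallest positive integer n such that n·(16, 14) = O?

7

2P: tangent at (16, 14): λ = (3·16² + 9)/(2·14) ≡ 18/5. 5⁻¹ ≡ 14 (mod 23), so λ ≡ 18·14 ≡ 22.
  x = λ² - 16 - 16 = 484 - 32 ≡ 15; y = λ·(16 - 15) - 14 ≡ 8. → (15, 8)
3P: (15, 8) + (16, 14). λ = (14 - 8)/(16 - 15) ≡ 6/1 mod 23. 1⁻¹ ≡ 1 (mod 23) since 1·1 = 1 ≡ 1, so λ ≡ 6.
  x = λ² - 15 - 16 = 36 - 31 ≡ 5; y = λ·(15 - 5) - 8 ≡ 6. → (5, 6)
4P: (5, 6) + (16, 14). λ = (14 - 6)/(16 - 5) ≡ 8/11 mod 23. 11⁻¹ ≡ 21 (mod 23), so λ ≡ 7.
  x = λ² - 5 - 16 = 49 - 21 ≡ 5; y = λ·(5 - 5) - 6 ≡ 17. → (5, 17)
5P: (5, 17) + (16, 14). λ = (14 - 17)/(16 - 5) ≡ 20/11 mod 23. 11⁻¹ ≡ 21 (mod 23), so λ ≡ 6.
  x = λ² - 5 - 16 = 36 - 21 ≡ 15; y = λ·(5 - 15) - 17 ≡ 15. → (15, 15)
6P: (15, 15) + (16, 14). λ = (14 - 15)/(16 - 15) ≡ 22/1 mod 23. 1⁻¹ ≡ 1 (mod 23), so λ ≡ 22.
  x = λ² - 15 - 16 = 484 - 31 ≡ 16; y = λ·(15 - 16) - 15 ≡ 9. → (16, 9)
7P: (16, 9) + (16, 14): same x and y₁ ≡ -y₂, so the sum is O.
7P = O, so the order is 7.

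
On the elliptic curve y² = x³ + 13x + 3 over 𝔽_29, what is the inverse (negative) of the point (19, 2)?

-(19, 2) = (19, -2 mod 29) = (19, 27).

(19, 27)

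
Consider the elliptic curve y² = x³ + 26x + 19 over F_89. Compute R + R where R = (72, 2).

tangent at (72, 2): λ = (3·72² + 26)/(2·2) ≡ 3/4. 4⁻¹ ≡ 67 (mod 89), so λ ≡ 3·67 ≡ 23.
  x = λ² - 72 - 72 = 529 - 144 ≡ 29; y = λ·(72 - 29) - 2 ≡ 8. → (29, 8)

(29, 8)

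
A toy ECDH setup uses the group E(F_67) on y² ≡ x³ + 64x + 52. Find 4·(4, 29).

Write G = (4, 29).
Repeated addition: build up to 4G.
2G: tangent at (4, 29): λ = (3·4² + 64)/(2·29) ≡ 45/58. 58⁻¹ ≡ 52 (mod 67), so λ ≡ 45·52 ≡ 62.
  x = λ² - 4 - 4 = 3844 - 8 ≡ 17; y = λ·(4 - 17) - 29 ≡ 36. → (17, 36)
3G: (17, 36) + (4, 29). λ = (29 - 36)/(4 - 17) ≡ 60/54 mod 67. 54⁻¹ ≡ 36 (mod 67), so λ ≡ 16.
  x = λ² - 17 - 4 = 256 - 21 ≡ 34; y = λ·(17 - 34) - 36 ≡ 27. → (34, 27)
4G: (34, 27) + (4, 29). λ = (29 - 27)/(4 - 34) ≡ 2/37 mod 67. 37⁻¹ ≡ 29 (mod 67) since 37·29 = 1073 ≡ 1, so λ ≡ 58.
  x = λ² - 34 - 4 = 3364 - 38 ≡ 43; y = λ·(34 - 43) - 27 ≡ 54. → (43, 54)

(43, 54)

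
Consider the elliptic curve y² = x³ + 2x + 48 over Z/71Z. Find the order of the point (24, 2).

8

2P: tangent at (24, 2): λ = (3·24² + 2)/(2·2) ≡ 26/4. 4⁻¹ ≡ 18 (mod 71), so λ ≡ 26·18 ≡ 42.
  x = λ² - 24 - 24 = 1764 - 48 ≡ 12; y = λ·(24 - 12) - 2 ≡ 5. → (12, 5)
3P: (12, 5) + (24, 2). λ = (2 - 5)/(24 - 12) ≡ 68/12 mod 71. 12⁻¹ ≡ 6 (mod 71), so λ ≡ 53.
  x = λ² - 12 - 24 = 2809 - 36 ≡ 4; y = λ·(12 - 4) - 5 ≡ 64. → (4, 64)
4P: (4, 64) + (24, 2). λ = (2 - 64)/(24 - 4) ≡ 9/20 mod 71. 20⁻¹ ≡ 32 (mod 71), so λ ≡ 4.
  x = λ² - 4 - 24 = 16 - 28 ≡ 59; y = λ·(4 - 59) - 64 ≡ 0. → (59, 0)
5P: (59, 0) + (24, 2). λ = (2 - 0)/(24 - 59) ≡ 2/36 mod 71. 36⁻¹ ≡ 2 (mod 71), so λ ≡ 4.
  x = λ² - 59 - 24 = 16 - 83 ≡ 4; y = λ·(59 - 4) - 0 ≡ 7. → (4, 7)
6P: (4, 7) + (24, 2). λ = (2 - 7)/(24 - 4) ≡ 66/20 mod 71. 20⁻¹ ≡ 32 (mod 71) since 20·32 = 640 ≡ 1, so λ ≡ 53.
  x = λ² - 4 - 24 = 2809 - 28 ≡ 12; y = λ·(4 - 12) - 7 ≡ 66. → (12, 66)
7P: (12, 66) + (24, 2). λ = (2 - 66)/(24 - 12) ≡ 7/12 mod 71. 12⁻¹ ≡ 6 (mod 71) since 12·6 = 72 ≡ 1, so λ ≡ 42.
  x = λ² - 12 - 24 = 1764 - 36 ≡ 24; y = λ·(12 - 24) - 66 ≡ 69. → (24, 69)
8P: (24, 69) + (24, 2): same x and y₁ ≡ -y₂, so the sum is 𝒪.
8P = 𝒪, so the order is 8.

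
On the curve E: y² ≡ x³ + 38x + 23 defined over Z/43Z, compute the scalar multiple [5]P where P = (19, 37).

(4, 29)

Double-and-add on 5 = (101)₂. Start with P = (19, 37) for the leading 1-bit.
double: tangent at (19, 37): λ = (3·19² + 38)/(2·37) ≡ 3/31. 31⁻¹ ≡ 25 (mod 43) since 31·25 = 775 ≡ 1, so λ ≡ 3·25 ≡ 32.
  x = λ² - 19 - 19 = 1024 - 38 ≡ 40; y = λ·(19 - 40) - 37 ≡ 22. → (40, 22)
double: tangent at (40, 22): λ = (3·40² + 38)/(2·22) ≡ 22/1. 1⁻¹ ≡ 1 (mod 43) since 1·1 = 1 ≡ 1, so λ ≡ 22·1 ≡ 22.
  x = λ² - 40 - 40 = 484 - 80 ≡ 17; y = λ·(40 - 17) - 22 ≡ 11. → (17, 11)
add P: (17, 11) + (19, 37). λ = (37 - 11)/(19 - 17) ≡ 26/2 mod 43. 2⁻¹ ≡ 22 (mod 43) since 2·22 = 44 ≡ 1, so λ ≡ 13.
  x = λ² - 17 - 19 = 169 - 36 ≡ 4; y = λ·(17 - 4) - 11 ≡ 29. → (4, 29)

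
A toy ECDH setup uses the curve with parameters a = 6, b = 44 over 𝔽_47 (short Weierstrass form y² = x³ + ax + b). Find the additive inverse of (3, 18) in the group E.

-(3, 18) = (3, -18 mod 47) = (3, 29).

(3, 29)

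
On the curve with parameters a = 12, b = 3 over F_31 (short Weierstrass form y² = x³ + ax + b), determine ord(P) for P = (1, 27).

2P: tangent at (1, 27): λ = (3·1² + 12)/(2·27) ≡ 15/23. 23⁻¹ ≡ 27 (mod 31), so λ ≡ 15·27 ≡ 2.
  x = λ² - 1 - 1 = 4 - 2 ≡ 2; y = λ·(1 - 2) - 27 ≡ 2. → (2, 2)
3P: (2, 2) + (1, 27). λ = (27 - 2)/(1 - 2) ≡ 25/30 mod 31. 30⁻¹ ≡ 30 (mod 31), so λ ≡ 6.
  x = λ² - 2 - 1 = 36 - 3 ≡ 2; y = λ·(2 - 2) - 2 ≡ 29. → (2, 29)
4P: (2, 29) + (1, 27). λ = (27 - 29)/(1 - 2) ≡ 29/30 mod 31. 30⁻¹ ≡ 30 (mod 31), so λ ≡ 2.
  x = λ² - 2 - 1 = 4 - 3 ≡ 1; y = λ·(2 - 1) - 29 ≡ 4. → (1, 4)
5P: (1, 4) + (1, 27): same x and y₁ ≡ -y₂, so the sum is O.
5P = O, so the order is 5.

5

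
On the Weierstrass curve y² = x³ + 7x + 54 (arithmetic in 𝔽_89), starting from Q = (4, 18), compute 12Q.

(33, 34)

Double-and-add on 12 = (1100)₂. Start with Q = (4, 18) for the leading 1-bit.
double: tangent at (4, 18): λ = (3·4² + 7)/(2·18) ≡ 55/36. 36⁻¹ ≡ 47 (mod 89) since 36·47 = 1692 ≡ 1, so λ ≡ 55·47 ≡ 4.
  x = λ² - 4 - 4 = 16 - 8 ≡ 8; y = λ·(4 - 8) - 18 ≡ 55. → (8, 55)
add Q: (8, 55) + (4, 18). λ = (18 - 55)/(4 - 8) ≡ 52/85 mod 89. 85⁻¹ ≡ 22 (mod 89) since 85·22 = 1870 ≡ 1, so λ ≡ 76.
  x = λ² - 8 - 4 = 5776 - 12 ≡ 68; y = λ·(8 - 68) - 55 ≡ 13. → (68, 13)
double: tangent at (68, 13): λ = (3·68² + 7)/(2·13) ≡ 84/26. 26⁻¹ ≡ 24 (mod 89), so λ ≡ 84·24 ≡ 58.
  x = λ² - 68 - 68 = 3364 - 136 ≡ 24; y = λ·(68 - 24) - 13 ≡ 47. → (24, 47)
double: tangent at (24, 47): λ = (3·24² + 7)/(2·47) ≡ 44/5. 5⁻¹ ≡ 18 (mod 89), so λ ≡ 44·18 ≡ 80.
  x = λ² - 24 - 24 = 6400 - 48 ≡ 33; y = λ·(24 - 33) - 47 ≡ 34. → (33, 34)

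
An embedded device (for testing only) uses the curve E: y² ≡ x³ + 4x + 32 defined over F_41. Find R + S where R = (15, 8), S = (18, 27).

(15, 8) + (18, 27). λ = (27 - 8)/(18 - 15) ≡ 19/3 mod 41. 3⁻¹ ≡ 14 (mod 41), so λ ≡ 20.
  x = λ² - 15 - 18 = 400 - 33 ≡ 39; y = λ·(15 - 39) - 8 ≡ 4. → (39, 4)

(39, 4)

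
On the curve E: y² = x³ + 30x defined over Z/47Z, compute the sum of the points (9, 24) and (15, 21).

(9, 24) + (15, 21). λ = (21 - 24)/(15 - 9) ≡ 44/6 mod 47. 6⁻¹ ≡ 8 (mod 47), so λ ≡ 23.
  x = λ² - 9 - 15 = 529 - 24 ≡ 35; y = λ·(9 - 35) - 24 ≡ 36. → (35, 36)

(35, 36)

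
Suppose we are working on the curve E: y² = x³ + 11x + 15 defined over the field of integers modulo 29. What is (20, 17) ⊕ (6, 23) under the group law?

(20, 17) + (6, 23). λ = (23 - 17)/(6 - 20) ≡ 6/15 mod 29. 15⁻¹ ≡ 2 (mod 29), so λ ≡ 12.
  x = λ² - 20 - 6 = 144 - 26 ≡ 2; y = λ·(20 - 2) - 17 ≡ 25. → (2, 25)

(2, 25)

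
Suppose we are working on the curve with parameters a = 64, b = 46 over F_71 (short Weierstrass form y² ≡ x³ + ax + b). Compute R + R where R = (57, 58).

tangent at (57, 58): λ = (3·57² + 64)/(2·58) ≡ 13/45. 45⁻¹ ≡ 30 (mod 71), so λ ≡ 13·30 ≡ 35.
  x = λ² - 57 - 57 = 1225 - 114 ≡ 46; y = λ·(57 - 46) - 58 ≡ 43. → (46, 43)

(46, 43)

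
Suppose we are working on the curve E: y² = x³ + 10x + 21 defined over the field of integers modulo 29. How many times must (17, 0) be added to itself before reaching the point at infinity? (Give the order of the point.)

2

2P: (17, 0) + (17, 0): same x and y₁ ≡ -y₂, so the sum is the point at infinity.
2P = the point at infinity, so the order is 2.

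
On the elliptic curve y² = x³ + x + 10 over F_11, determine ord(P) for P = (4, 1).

2P: tangent at (4, 1): λ = (3·4² + 1)/(2·1) ≡ 5/2. 2⁻¹ ≡ 6 (mod 11) since 2·6 = 12 ≡ 1, so λ ≡ 5·6 ≡ 8.
  x = λ² - 4 - 4 = 64 - 8 ≡ 1; y = λ·(4 - 1) - 1 ≡ 1. → (1, 1)
3P: (1, 1) + (4, 1). λ = (1 - 1)/(4 - 1) ≡ 0/3 mod 11. 3⁻¹ ≡ 4 (mod 11), so λ ≡ 0.
  x = λ² - 1 - 4 = 0 - 5 ≡ 6; y = λ·(1 - 6) - 1 ≡ 10. → (6, 10)
4P: (6, 10) + (4, 1). λ = (1 - 10)/(4 - 6) ≡ 2/9 mod 11. 9⁻¹ ≡ 5 (mod 11), so λ ≡ 10.
  x = λ² - 6 - 4 = 100 - 10 ≡ 2; y = λ·(6 - 2) - 10 ≡ 8. → (2, 8)
5P: (2, 8) + (4, 1). λ = (1 - 8)/(4 - 2) ≡ 4/2 mod 11. 2⁻¹ ≡ 6 (mod 11), so λ ≡ 2.
  x = λ² - 2 - 4 = 4 - 6 ≡ 9; y = λ·(2 - 9) - 8 ≡ 0. → (9, 0)
6P: (9, 0) + (4, 1). λ = (1 - 0)/(4 - 9) ≡ 1/6 mod 11. 6⁻¹ ≡ 2 (mod 11), so λ ≡ 2.
  x = λ² - 9 - 4 = 4 - 13 ≡ 2; y = λ·(9 - 2) - 0 ≡ 3. → (2, 3)
7P: (2, 3) + (4, 1). λ = (1 - 3)/(4 - 2) ≡ 9/2 mod 11. 2⁻¹ ≡ 6 (mod 11) since 2·6 = 12 ≡ 1, so λ ≡ 10.
  x = λ² - 2 - 4 = 100 - 6 ≡ 6; y = λ·(2 - 6) - 3 ≡ 1. → (6, 1)
8P: (6, 1) + (4, 1). λ = (1 - 1)/(4 - 6) ≡ 0/9 mod 11. 9⁻¹ ≡ 5 (mod 11), so λ ≡ 0.
  x = λ² - 6 - 4 = 0 - 10 ≡ 1; y = λ·(6 - 1) - 1 ≡ 10. → (1, 10)
9P: (1, 10) + (4, 1). λ = (1 - 10)/(4 - 1) ≡ 2/3 mod 11. 3⁻¹ ≡ 4 (mod 11), so λ ≡ 8.
  x = λ² - 1 - 4 = 64 - 5 ≡ 4; y = λ·(1 - 4) - 10 ≡ 10. → (4, 10)
10P: (4, 10) + (4, 1): same x and y₁ ≡ -y₂, so the sum is O.
10P = O, so the order is 10.

10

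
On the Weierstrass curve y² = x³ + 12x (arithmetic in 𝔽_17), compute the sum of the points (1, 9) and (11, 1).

(7, 6)

(1, 9) + (11, 1). λ = (1 - 9)/(11 - 1) ≡ 9/10 mod 17. 10⁻¹ ≡ 12 (mod 17) since 10·12 = 120 ≡ 1, so λ ≡ 6.
  x = λ² - 1 - 11 = 36 - 12 ≡ 7; y = λ·(1 - 7) - 9 ≡ 6. → (7, 6)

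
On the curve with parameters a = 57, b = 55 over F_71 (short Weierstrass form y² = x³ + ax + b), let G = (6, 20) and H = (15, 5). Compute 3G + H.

First 3G:
Repeated addition: build up to 3G.
2G: tangent at (6, 20): λ = (3·6² + 57)/(2·20) ≡ 23/40. 40⁻¹ ≡ 16 (mod 71), so λ ≡ 23·16 ≡ 13.
  x = λ² - 6 - 6 = 169 - 12 ≡ 15; y = λ·(6 - 15) - 20 ≡ 5. → (15, 5)
3G: (15, 5) + (6, 20). λ = (20 - 5)/(6 - 15) ≡ 15/62 mod 71. 62⁻¹ ≡ 63 (mod 71), so λ ≡ 22.
  x = λ² - 15 - 6 = 484 - 21 ≡ 37; y = λ·(15 - 37) - 5 ≡ 8. → (37, 8)
3G = (37, 8).
Finally 3G + H:
(37, 8) + (15, 5). λ = (5 - 8)/(15 - 37) ≡ 68/49 mod 71. 49⁻¹ ≡ 29 (mod 71) since 49·29 = 1421 ≡ 1, so λ ≡ 55.
  x = λ² - 37 - 15 = 3025 - 52 ≡ 62; y = λ·(37 - 62) - 8 ≡ 37. → (62, 37)

(62, 37)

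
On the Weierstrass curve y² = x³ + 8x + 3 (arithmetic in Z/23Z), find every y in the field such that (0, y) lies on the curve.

7, 16

x³ + 8x + 3 = 3 ≡ 3 (mod 23).
Square roots of 3 mod 23: 7 and 16 (since 7² = 49 ≡ 3).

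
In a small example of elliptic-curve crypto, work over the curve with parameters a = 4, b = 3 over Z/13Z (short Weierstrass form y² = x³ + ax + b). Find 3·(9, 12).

(0, 9)

Write Q = (9, 12).
Repeated addition: build up to 3Q.
2Q: tangent at (9, 12): λ = (3·9² + 4)/(2·12) ≡ 0/11. 11⁻¹ ≡ 6 (mod 13), so λ ≡ 0·6 ≡ 0.
  x = λ² - 9 - 9 = 0 - 18 ≡ 8; y = λ·(9 - 8) - 12 ≡ 1. → (8, 1)
3Q: (8, 1) + (9, 12). λ = (12 - 1)/(9 - 8) ≡ 11/1 mod 13. 1⁻¹ ≡ 1 (mod 13) since 1·1 = 1 ≡ 1, so λ ≡ 11.
  x = λ² - 8 - 9 = 121 - 17 ≡ 0; y = λ·(8 - 0) - 1 ≡ 9. → (0, 9)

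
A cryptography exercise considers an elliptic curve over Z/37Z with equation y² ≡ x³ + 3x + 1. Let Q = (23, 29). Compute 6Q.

Double-and-add on 6 = (110)₂. Start with Q = (23, 29) for the leading 1-bit.
double: tangent at (23, 29): λ = (3·23² + 3)/(2·29) ≡ 36/21. 21⁻¹ ≡ 30 (mod 37) since 21·30 = 630 ≡ 1, so λ ≡ 36·30 ≡ 7.
  x = λ² - 23 - 23 = 49 - 46 ≡ 3; y = λ·(23 - 3) - 29 ≡ 0. → (3, 0)
add Q: (3, 0) + (23, 29). λ = (29 - 0)/(23 - 3) ≡ 29/20 mod 37. 20⁻¹ ≡ 13 (mod 37), so λ ≡ 7.
  x = λ² - 3 - 23 = 49 - 26 ≡ 23; y = λ·(3 - 23) - 0 ≡ 8. → (23, 8)
double: tangent at (23, 8): λ = (3·23² + 3)/(2·8) ≡ 36/16. 16⁻¹ ≡ 7 (mod 37), so λ ≡ 36·7 ≡ 30.
  x = λ² - 23 - 23 = 900 - 46 ≡ 3; y = λ·(23 - 3) - 8 ≡ 0. → (3, 0)

(3, 0)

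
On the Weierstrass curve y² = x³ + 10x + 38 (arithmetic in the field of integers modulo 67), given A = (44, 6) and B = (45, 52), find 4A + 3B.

First 4A:
Double-and-add on 4 = (100)₂. Start with A = (44, 6) for the leading 1-bit.
double: tangent at (44, 6): λ = (3·44² + 10)/(2·6) ≡ 56/12. 12⁻¹ ≡ 28 (mod 67), so λ ≡ 56·28 ≡ 27.
  x = λ² - 44 - 44 = 729 - 88 ≡ 38; y = λ·(44 - 38) - 6 ≡ 22. → (38, 22)
double: tangent at (38, 22): λ = (3·38² + 10)/(2·22) ≡ 54/44. 44⁻¹ ≡ 32 (mod 67), so λ ≡ 54·32 ≡ 53.
  x = λ² - 38 - 38 = 2809 - 76 ≡ 53; y = λ·(38 - 53) - 22 ≡ 54. → (53, 54)
4A = (53, 54).
Next 3B:
Repeated addition: build up to 3B.
2B: tangent at (45, 52): λ = (3·45² + 10)/(2·52) ≡ 55/37. 37⁻¹ ≡ 29 (mod 67) since 37·29 = 1073 ≡ 1, so λ ≡ 55·29 ≡ 54.
  x = λ² - 45 - 45 = 2916 - 90 ≡ 12; y = λ·(45 - 12) - 52 ≡ 55. → (12, 55)
3B: (12, 55) + (45, 52). λ = (52 - 55)/(45 - 12) ≡ 64/33 mod 67. 33⁻¹ ≡ 65 (mod 67), so λ ≡ 6.
  x = λ² - 12 - 45 = 36 - 57 ≡ 46; y = λ·(12 - 46) - 55 ≡ 9. → (46, 9)
3B = (46, 9).
Finally 4A + 3B:
(53, 54) + (46, 9). λ = (9 - 54)/(46 - 53) ≡ 22/60 mod 67. 60⁻¹ ≡ 19 (mod 67) since 60·19 = 1140 ≡ 1, so λ ≡ 16.
  x = λ² - 53 - 46 = 256 - 99 ≡ 23; y = λ·(53 - 23) - 54 ≡ 24. → (23, 24)

(23, 24)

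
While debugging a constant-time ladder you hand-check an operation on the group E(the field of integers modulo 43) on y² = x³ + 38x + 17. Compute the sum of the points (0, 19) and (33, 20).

(0, 19) + (33, 20). λ = (20 - 19)/(33 - 0) ≡ 1/33 mod 43. 33⁻¹ ≡ 30 (mod 43) since 33·30 = 990 ≡ 1, so λ ≡ 30.
  x = λ² - 0 - 33 = 900 - 33 ≡ 7; y = λ·(0 - 7) - 19 ≡ 29. → (7, 29)

(7, 29)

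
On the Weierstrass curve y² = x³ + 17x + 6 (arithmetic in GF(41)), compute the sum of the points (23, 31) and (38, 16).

(23, 31) + (38, 16). λ = (16 - 31)/(38 - 23) ≡ 26/15 mod 41. 15⁻¹ ≡ 11 (mod 41), so λ ≡ 40.
  x = λ² - 23 - 38 = 1600 - 61 ≡ 22; y = λ·(23 - 22) - 31 ≡ 9. → (22, 9)

(22, 9)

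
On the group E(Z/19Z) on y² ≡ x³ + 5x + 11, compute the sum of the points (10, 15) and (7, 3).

(18, 10)

(10, 15) + (7, 3). λ = (3 - 15)/(7 - 10) ≡ 7/16 mod 19. 16⁻¹ ≡ 6 (mod 19) since 16·6 = 96 ≡ 1, so λ ≡ 4.
  x = λ² - 10 - 7 = 16 - 17 ≡ 18; y = λ·(10 - 18) - 15 ≡ 10. → (18, 10)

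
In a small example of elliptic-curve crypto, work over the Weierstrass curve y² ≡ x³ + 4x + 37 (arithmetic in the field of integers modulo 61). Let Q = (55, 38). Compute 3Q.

Repeated addition: build up to 3Q.
2Q: tangent at (55, 38): λ = (3·55² + 4)/(2·38) ≡ 51/15. 15⁻¹ ≡ 57 (mod 61), so λ ≡ 51·57 ≡ 40.
  x = λ² - 55 - 55 = 1600 - 110 ≡ 26; y = λ·(55 - 26) - 38 ≡ 24. → (26, 24)
3Q: (26, 24) + (55, 38). λ = (38 - 24)/(55 - 26) ≡ 14/29 mod 61. 29⁻¹ ≡ 40 (mod 61) since 29·40 = 1160 ≡ 1, so λ ≡ 11.
  x = λ² - 26 - 55 = 121 - 81 ≡ 40; y = λ·(26 - 40) - 24 ≡ 5. → (40, 5)

(40, 5)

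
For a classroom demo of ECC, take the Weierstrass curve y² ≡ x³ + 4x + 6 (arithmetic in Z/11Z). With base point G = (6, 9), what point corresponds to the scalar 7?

(6, 2)

Double-and-add on 7 = (111)₂. Start with G = (6, 9) for the leading 1-bit.
double: tangent at (6, 9): λ = (3·6² + 4)/(2·9) ≡ 2/7. 7⁻¹ ≡ 8 (mod 11) since 7·8 = 56 ≡ 1, so λ ≡ 2·8 ≡ 5.
  x = λ² - 6 - 6 = 25 - 12 ≡ 2; y = λ·(6 - 2) - 9 ≡ 0. → (2, 0)
add G: (2, 0) + (6, 9). λ = (9 - 0)/(6 - 2) ≡ 9/4 mod 11. 4⁻¹ ≡ 3 (mod 11) since 4·3 = 12 ≡ 1, so λ ≡ 5.
  x = λ² - 2 - 6 = 25 - 8 ≡ 6; y = λ·(2 - 6) - 0 ≡ 2. → (6, 2)
double: tangent at (6, 2): λ = (3·6² + 4)/(2·2) ≡ 2/4. 4⁻¹ ≡ 3 (mod 11), so λ ≡ 2·3 ≡ 6.
  x = λ² - 6 - 6 = 36 - 12 ≡ 2; y = λ·(6 - 2) - 2 ≡ 0. → (2, 0)
add G: (2, 0) + (6, 9). λ = (9 - 0)/(6 - 2) ≡ 9/4 mod 11. 4⁻¹ ≡ 3 (mod 11), so λ ≡ 5.
  x = λ² - 2 - 6 = 25 - 8 ≡ 6; y = λ·(2 - 6) - 0 ≡ 2. → (6, 2)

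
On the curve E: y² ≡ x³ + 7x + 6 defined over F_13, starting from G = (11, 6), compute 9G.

Double-and-add on 9 = (1001)₂. Start with G = (11, 6) for the leading 1-bit.
double: tangent at (11, 6): λ = (3·11² + 7)/(2·6) ≡ 6/12. 12⁻¹ ≡ 12 (mod 13) since 12·12 = 144 ≡ 1, so λ ≡ 6·12 ≡ 7.
  x = λ² - 11 - 11 = 49 - 22 ≡ 1; y = λ·(11 - 1) - 6 ≡ 12. → (1, 12)
double: tangent at (1, 12): λ = (3·1² + 7)/(2·12) ≡ 10/11. 11⁻¹ ≡ 6 (mod 13) since 11·6 = 66 ≡ 1, so λ ≡ 10·6 ≡ 8.
  x = λ² - 1 - 1 = 64 - 2 ≡ 10; y = λ·(1 - 10) - 12 ≡ 7. → (10, 7)
double: tangent at (10, 7): λ = (3·10² + 7)/(2·7) ≡ 8/1. 1⁻¹ ≡ 1 (mod 13), so λ ≡ 8·1 ≡ 8.
  x = λ² - 10 - 10 = 64 - 20 ≡ 5; y = λ·(10 - 5) - 7 ≡ 7. → (5, 7)
add G: (5, 7) + (11, 6). λ = (6 - 7)/(11 - 5) ≡ 12/6 mod 13. 6⁻¹ ≡ 11 (mod 13), so λ ≡ 2.
  x = λ² - 5 - 11 = 4 - 16 ≡ 1; y = λ·(5 - 1) - 7 ≡ 1. → (1, 1)

(1, 1)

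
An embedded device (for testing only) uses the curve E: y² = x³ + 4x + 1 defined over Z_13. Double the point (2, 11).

tangent at (2, 11): λ = (3·2² + 4)/(2·11) ≡ 3/9. 9⁻¹ ≡ 3 (mod 13) since 9·3 = 27 ≡ 1, so λ ≡ 3·3 ≡ 9.
  x = λ² - 2 - 2 = 81 - 4 ≡ 12; y = λ·(2 - 12) - 11 ≡ 3. → (12, 3)

(12, 3)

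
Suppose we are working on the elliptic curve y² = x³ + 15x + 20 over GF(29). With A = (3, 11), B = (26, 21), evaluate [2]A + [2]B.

(26, 8)

First 2A:
Repeated addition: build up to 2A.
2A: tangent at (3, 11): λ = (3·3² + 15)/(2·11) ≡ 13/22. 22⁻¹ ≡ 4 (mod 29), so λ ≡ 13·4 ≡ 23.
  x = λ² - 3 - 3 = 529 - 6 ≡ 1; y = λ·(3 - 1) - 11 ≡ 6. → (1, 6)
2A = (1, 6).
Next 2B:
Repeated addition: build up to 2B.
2B: tangent at (26, 21): λ = (3·26² + 15)/(2·21) ≡ 13/13. 13⁻¹ ≡ 9 (mod 29), so λ ≡ 13·9 ≡ 1.
  x = λ² - 26 - 26 = 1 - 52 ≡ 7; y = λ·(26 - 7) - 21 ≡ 27. → (7, 27)
2B = (7, 27).
Finally 2A + 2B:
(1, 6) + (7, 27). λ = (27 - 6)/(7 - 1) ≡ 21/6 mod 29. 6⁻¹ ≡ 5 (mod 29) since 6·5 = 30 ≡ 1, so λ ≡ 18.
  x = λ² - 1 - 7 = 324 - 8 ≡ 26; y = λ·(1 - 26) - 6 ≡ 8. → (26, 8)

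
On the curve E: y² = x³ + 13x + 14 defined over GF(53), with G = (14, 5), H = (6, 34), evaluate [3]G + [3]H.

(24, 30)

First 3G:
Repeated addition: build up to 3G.
2G: tangent at (14, 5): λ = (3·14² + 13)/(2·5) ≡ 18/10. 10⁻¹ ≡ 16 (mod 53) since 10·16 = 160 ≡ 1, so λ ≡ 18·16 ≡ 23.
  x = λ² - 14 - 14 = 529 - 28 ≡ 24; y = λ·(14 - 24) - 5 ≡ 30. → (24, 30)
3G: (24, 30) + (14, 5). λ = (5 - 30)/(14 - 24) ≡ 28/43 mod 53. 43⁻¹ ≡ 37 (mod 53), so λ ≡ 29.
  x = λ² - 24 - 14 = 841 - 38 ≡ 8; y = λ·(24 - 8) - 30 ≡ 10. → (8, 10)
3G = (8, 10).
Next 3H:
Repeated addition: build up to 3H.
2H: tangent at (6, 34): λ = (3·6² + 13)/(2·34) ≡ 15/15. 15⁻¹ ≡ 46 (mod 53) since 15·46 = 690 ≡ 1, so λ ≡ 15·46 ≡ 1.
  x = λ² - 6 - 6 = 1 - 12 ≡ 42; y = λ·(6 - 42) - 34 ≡ 36. → (42, 36)
3H: (42, 36) + (6, 34). λ = (34 - 36)/(6 - 42) ≡ 51/17 mod 53. 17⁻¹ ≡ 25 (mod 53), so λ ≡ 3.
  x = λ² - 42 - 6 = 9 - 48 ≡ 14; y = λ·(42 - 14) - 36 ≡ 48. → (14, 48)
3H = (14, 48).
Finally 3G + 3H:
(8, 10) + (14, 48). λ = (48 - 10)/(14 - 8) ≡ 38/6 mod 53. 6⁻¹ ≡ 9 (mod 53), so λ ≡ 24.
  x = λ² - 8 - 14 = 576 - 22 ≡ 24; y = λ·(8 - 24) - 10 ≡ 30. → (24, 30)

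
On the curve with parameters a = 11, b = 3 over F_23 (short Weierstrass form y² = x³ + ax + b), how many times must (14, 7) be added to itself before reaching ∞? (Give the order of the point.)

10

2P: tangent at (14, 7): λ = (3·14² + 11)/(2·7) ≡ 1/14. 14⁻¹ ≡ 5 (mod 23), so λ ≡ 1·5 ≡ 5.
  x = λ² - 14 - 14 = 25 - 28 ≡ 20; y = λ·(14 - 20) - 7 ≡ 9. → (20, 9)
3P: (20, 9) + (14, 7). λ = (7 - 9)/(14 - 20) ≡ 21/17 mod 23. 17⁻¹ ≡ 19 (mod 23), so λ ≡ 8.
  x = λ² - 20 - 14 = 64 - 34 ≡ 7; y = λ·(20 - 7) - 9 ≡ 3. → (7, 3)
4P: (7, 3) + (14, 7). λ = (7 - 3)/(14 - 7) ≡ 4/7 mod 23. 7⁻¹ ≡ 10 (mod 23), so λ ≡ 17.
  x = λ² - 7 - 14 = 289 - 21 ≡ 15; y = λ·(7 - 15) - 3 ≡ 22. → (15, 22)
5P: (15, 22) + (14, 7). λ = (7 - 22)/(14 - 15) ≡ 8/22 mod 23. 22⁻¹ ≡ 22 (mod 23), so λ ≡ 15.
  x = λ² - 15 - 14 = 225 - 29 ≡ 12; y = λ·(15 - 12) - 22 ≡ 0. → (12, 0)
6P: (12, 0) + (14, 7). λ = (7 - 0)/(14 - 12) ≡ 7/2 mod 23. 2⁻¹ ≡ 12 (mod 23), so λ ≡ 15.
  x = λ² - 12 - 14 = 225 - 26 ≡ 15; y = λ·(12 - 15) - 0 ≡ 1. → (15, 1)
7P: (15, 1) + (14, 7). λ = (7 - 1)/(14 - 15) ≡ 6/22 mod 23. 22⁻¹ ≡ 22 (mod 23), so λ ≡ 17.
  x = λ² - 15 - 14 = 289 - 29 ≡ 7; y = λ·(15 - 7) - 1 ≡ 20. → (7, 20)
8P: (7, 20) + (14, 7). λ = (7 - 20)/(14 - 7) ≡ 10/7 mod 23. 7⁻¹ ≡ 10 (mod 23) since 7·10 = 70 ≡ 1, so λ ≡ 8.
  x = λ² - 7 - 14 = 64 - 21 ≡ 20; y = λ·(7 - 20) - 20 ≡ 14. → (20, 14)
9P: (20, 14) + (14, 7). λ = (7 - 14)/(14 - 20) ≡ 16/17 mod 23. 17⁻¹ ≡ 19 (mod 23) since 17·19 = 323 ≡ 1, so λ ≡ 5.
  x = λ² - 20 - 14 = 25 - 34 ≡ 14; y = λ·(20 - 14) - 14 ≡ 16. → (14, 16)
10P: (14, 16) + (14, 7): same x and y₁ ≡ -y₂, so the sum is ∞.
10P = ∞, so the order is 10.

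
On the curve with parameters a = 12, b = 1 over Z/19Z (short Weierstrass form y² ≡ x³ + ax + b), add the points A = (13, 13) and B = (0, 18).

(3, 8)

(13, 13) + (0, 18). λ = (18 - 13)/(0 - 13) ≡ 5/6 mod 19. 6⁻¹ ≡ 16 (mod 19), so λ ≡ 4.
  x = λ² - 13 - 0 = 16 - 13 ≡ 3; y = λ·(13 - 3) - 13 ≡ 8. → (3, 8)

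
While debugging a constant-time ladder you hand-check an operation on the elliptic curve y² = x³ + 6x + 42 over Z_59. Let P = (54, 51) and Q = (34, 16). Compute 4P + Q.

(36, 3)

First 4P:
Repeated addition: build up to 4P.
2P: tangent at (54, 51): λ = (3·54² + 6)/(2·51) ≡ 22/43. 43⁻¹ ≡ 11 (mod 59), so λ ≡ 22·11 ≡ 6.
  x = λ² - 54 - 54 = 36 - 108 ≡ 46; y = λ·(54 - 46) - 51 ≡ 56. → (46, 56)
3P: (46, 56) + (54, 51). λ = (51 - 56)/(54 - 46) ≡ 54/8 mod 59. 8⁻¹ ≡ 37 (mod 59), so λ ≡ 51.
  x = λ² - 46 - 54 = 2601 - 100 ≡ 23; y = λ·(46 - 23) - 56 ≡ 55. → (23, 55)
4P: (23, 55) + (54, 51). λ = (51 - 55)/(54 - 23) ≡ 55/31 mod 59. 31⁻¹ ≡ 40 (mod 59) since 31·40 = 1240 ≡ 1, so λ ≡ 17.
  x = λ² - 23 - 54 = 289 - 77 ≡ 35; y = λ·(23 - 35) - 55 ≡ 36. → (35, 36)
4P = (35, 36).
Finally 4P + Q:
(35, 36) + (34, 16). λ = (16 - 36)/(34 - 35) ≡ 39/58 mod 59. 58⁻¹ ≡ 58 (mod 59) since 58·58 = 3364 ≡ 1, so λ ≡ 20.
  x = λ² - 35 - 34 = 400 - 69 ≡ 36; y = λ·(35 - 36) - 36 ≡ 3. → (36, 3)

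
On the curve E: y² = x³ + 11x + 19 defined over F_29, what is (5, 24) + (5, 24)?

(28, 23)

tangent at (5, 24): λ = (3·5² + 11)/(2·24) ≡ 28/19. 19⁻¹ ≡ 26 (mod 29), so λ ≡ 28·26 ≡ 3.
  x = λ² - 5 - 5 = 9 - 10 ≡ 28; y = λ·(5 - 28) - 24 ≡ 23. → (28, 23)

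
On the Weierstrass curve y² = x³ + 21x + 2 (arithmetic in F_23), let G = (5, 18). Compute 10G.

Double-and-add on 10 = (1010)₂. Start with G = (5, 18) for the leading 1-bit.
double: tangent at (5, 18): λ = (3·5² + 21)/(2·18) ≡ 4/13. 13⁻¹ ≡ 16 (mod 23), so λ ≡ 4·16 ≡ 18.
  x = λ² - 5 - 5 = 324 - 10 ≡ 15; y = λ·(5 - 15) - 18 ≡ 9. → (15, 9)
double: tangent at (15, 9): λ = (3·15² + 21)/(2·9) ≡ 6/18. 18⁻¹ ≡ 9 (mod 23), so λ ≡ 6·9 ≡ 8.
  x = λ² - 15 - 15 = 64 - 30 ≡ 11; y = λ·(15 - 11) - 9 ≡ 0. → (11, 0)
add G: (11, 0) + (5, 18). λ = (18 - 0)/(5 - 11) ≡ 18/17 mod 23. 17⁻¹ ≡ 19 (mod 23) since 17·19 = 323 ≡ 1, so λ ≡ 20.
  x = λ² - 11 - 5 = 400 - 16 ≡ 16; y = λ·(11 - 16) - 0 ≡ 15. → (16, 15)
double: tangent at (16, 15): λ = (3·16² + 21)/(2·15) ≡ 7/7. 7⁻¹ ≡ 10 (mod 23), so λ ≡ 7·10 ≡ 1.
  x = λ² - 16 - 16 = 1 - 32 ≡ 15; y = λ·(16 - 15) - 15 ≡ 9. → (15, 9)

(15, 9)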